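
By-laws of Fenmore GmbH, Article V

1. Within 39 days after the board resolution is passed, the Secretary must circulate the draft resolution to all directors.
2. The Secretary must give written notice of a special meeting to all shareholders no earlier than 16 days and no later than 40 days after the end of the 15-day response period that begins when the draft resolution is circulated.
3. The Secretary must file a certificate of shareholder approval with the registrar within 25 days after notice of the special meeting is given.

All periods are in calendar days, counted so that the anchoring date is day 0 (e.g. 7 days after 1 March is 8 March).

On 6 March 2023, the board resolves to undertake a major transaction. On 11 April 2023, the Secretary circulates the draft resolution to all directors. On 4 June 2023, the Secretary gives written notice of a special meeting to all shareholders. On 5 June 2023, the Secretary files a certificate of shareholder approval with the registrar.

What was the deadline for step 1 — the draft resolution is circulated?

Step 1 runs from 6 March 2023, when the board resolution is passed. 39 days after 6 March 2023 is 14 April 2023.

14 April 2023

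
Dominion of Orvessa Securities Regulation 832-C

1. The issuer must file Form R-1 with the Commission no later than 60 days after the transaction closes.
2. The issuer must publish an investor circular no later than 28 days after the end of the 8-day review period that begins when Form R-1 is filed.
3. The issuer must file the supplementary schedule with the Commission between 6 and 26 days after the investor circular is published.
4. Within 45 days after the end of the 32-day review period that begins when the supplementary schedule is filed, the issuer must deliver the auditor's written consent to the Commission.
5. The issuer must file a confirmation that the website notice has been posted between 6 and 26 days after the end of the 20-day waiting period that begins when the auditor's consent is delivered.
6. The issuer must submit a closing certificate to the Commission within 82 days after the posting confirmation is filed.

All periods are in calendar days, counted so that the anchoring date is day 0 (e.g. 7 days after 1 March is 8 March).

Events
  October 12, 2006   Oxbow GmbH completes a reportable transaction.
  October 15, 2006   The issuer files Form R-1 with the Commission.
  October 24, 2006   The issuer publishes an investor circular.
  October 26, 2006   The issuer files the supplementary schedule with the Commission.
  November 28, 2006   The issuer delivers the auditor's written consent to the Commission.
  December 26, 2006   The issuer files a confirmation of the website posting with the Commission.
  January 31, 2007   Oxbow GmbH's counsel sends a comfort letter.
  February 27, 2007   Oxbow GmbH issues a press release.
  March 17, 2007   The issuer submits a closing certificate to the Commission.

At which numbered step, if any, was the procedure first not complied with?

Step 3

Step 1: 60 days after October 12, 2006 (when the transaction closes) is December 11, 2006; completed October 15, 2006, before the deadline.
Step 2: 28 days after October 23, 2006 (end of the 8-day review period, which began when Form R-1 is filed on October 15, 2006) is November 20, 2006; done October 24, 2006 — timely.
Step 3: the window is 6–26 days after October 24, 2006 (when the investor circular is published), so October 30, 2006 through November 19, 2006; October 26, 2006 is 4 days too early.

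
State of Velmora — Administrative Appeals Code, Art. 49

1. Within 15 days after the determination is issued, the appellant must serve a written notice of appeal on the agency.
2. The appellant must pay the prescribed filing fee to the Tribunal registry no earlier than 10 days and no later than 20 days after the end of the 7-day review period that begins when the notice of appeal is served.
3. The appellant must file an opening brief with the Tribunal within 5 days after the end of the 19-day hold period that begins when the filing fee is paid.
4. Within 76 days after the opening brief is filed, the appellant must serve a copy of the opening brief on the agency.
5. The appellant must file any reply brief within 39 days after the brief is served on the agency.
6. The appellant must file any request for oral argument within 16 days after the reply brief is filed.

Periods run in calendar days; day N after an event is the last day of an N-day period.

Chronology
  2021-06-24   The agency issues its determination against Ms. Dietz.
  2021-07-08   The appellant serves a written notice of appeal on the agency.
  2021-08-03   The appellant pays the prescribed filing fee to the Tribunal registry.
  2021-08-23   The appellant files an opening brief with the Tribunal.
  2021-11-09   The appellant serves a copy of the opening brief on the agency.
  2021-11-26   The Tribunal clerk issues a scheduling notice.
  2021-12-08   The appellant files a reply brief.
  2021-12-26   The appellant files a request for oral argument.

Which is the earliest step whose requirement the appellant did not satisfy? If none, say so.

Step 4

(1) due by 2021-06-24 + 15 days = 2021-07-09; done 2021-07-08 — timely.
(2) the permitted window runs from 2021-07-15 + 10 = 2021-07-25 to 2021-07-15 + 20 = 2021-08-04; done 2021-08-03 — within the window.
(3) due by 2021-08-22 + 5 days = 2021-08-27; 2021-08-23 is within that limit.
(4) due by 2021-08-23 + 76 days = 2021-11-07; 2021-11-09 misses that deadline by 2 days.
Later steps need not be reached.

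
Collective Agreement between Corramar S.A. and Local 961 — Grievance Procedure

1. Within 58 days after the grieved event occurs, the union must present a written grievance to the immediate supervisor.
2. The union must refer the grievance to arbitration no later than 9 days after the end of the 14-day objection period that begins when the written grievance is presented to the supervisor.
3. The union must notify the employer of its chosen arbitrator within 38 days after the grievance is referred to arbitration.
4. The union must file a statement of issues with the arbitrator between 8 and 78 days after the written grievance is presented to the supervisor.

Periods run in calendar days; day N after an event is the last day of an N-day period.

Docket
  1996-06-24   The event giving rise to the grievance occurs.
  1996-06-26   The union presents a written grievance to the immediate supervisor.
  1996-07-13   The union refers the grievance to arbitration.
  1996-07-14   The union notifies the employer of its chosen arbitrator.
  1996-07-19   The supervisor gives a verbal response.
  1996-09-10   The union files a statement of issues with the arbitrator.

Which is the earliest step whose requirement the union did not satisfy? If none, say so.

(1) due by 1996-06-24 + 58 days = 1996-08-21; done 1996-06-26 — timely.
(2) due by 1996-07-10 + 9 days = 1996-07-19; 1996-07-13 is within that limit.
(3) due by 1996-07-13 + 38 days = 1996-08-20; done 1996-07-14 — timely.
(4) the permitted window runs from 1996-06-26 + 8 = 1996-07-04 to 1996-06-26 + 78 = 1996-09-12; 1996-09-10 falls inside that range.

None — every step was satisfied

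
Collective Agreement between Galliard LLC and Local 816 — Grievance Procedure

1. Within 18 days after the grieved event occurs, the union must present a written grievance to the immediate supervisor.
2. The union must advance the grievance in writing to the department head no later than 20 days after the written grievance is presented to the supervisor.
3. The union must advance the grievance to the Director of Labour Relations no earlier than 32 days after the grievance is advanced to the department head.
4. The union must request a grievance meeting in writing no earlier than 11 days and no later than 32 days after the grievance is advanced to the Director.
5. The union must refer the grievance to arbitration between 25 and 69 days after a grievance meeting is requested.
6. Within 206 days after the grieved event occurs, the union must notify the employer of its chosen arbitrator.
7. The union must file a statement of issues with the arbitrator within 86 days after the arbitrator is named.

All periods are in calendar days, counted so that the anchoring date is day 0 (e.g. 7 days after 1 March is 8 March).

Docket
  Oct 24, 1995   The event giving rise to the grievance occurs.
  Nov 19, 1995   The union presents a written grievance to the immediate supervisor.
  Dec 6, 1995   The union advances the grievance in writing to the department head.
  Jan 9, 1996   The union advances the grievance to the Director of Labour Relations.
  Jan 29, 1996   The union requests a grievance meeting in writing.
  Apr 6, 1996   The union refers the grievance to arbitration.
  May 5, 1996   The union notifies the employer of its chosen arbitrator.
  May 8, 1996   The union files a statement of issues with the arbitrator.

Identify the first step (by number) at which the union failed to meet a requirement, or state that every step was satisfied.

Step 1: 18 days after Oct 24, 1995 (when the grieved event occurs) is Nov 11, 1995; not done until Nov 19, 1995, 8 days after the deadline.

Step 1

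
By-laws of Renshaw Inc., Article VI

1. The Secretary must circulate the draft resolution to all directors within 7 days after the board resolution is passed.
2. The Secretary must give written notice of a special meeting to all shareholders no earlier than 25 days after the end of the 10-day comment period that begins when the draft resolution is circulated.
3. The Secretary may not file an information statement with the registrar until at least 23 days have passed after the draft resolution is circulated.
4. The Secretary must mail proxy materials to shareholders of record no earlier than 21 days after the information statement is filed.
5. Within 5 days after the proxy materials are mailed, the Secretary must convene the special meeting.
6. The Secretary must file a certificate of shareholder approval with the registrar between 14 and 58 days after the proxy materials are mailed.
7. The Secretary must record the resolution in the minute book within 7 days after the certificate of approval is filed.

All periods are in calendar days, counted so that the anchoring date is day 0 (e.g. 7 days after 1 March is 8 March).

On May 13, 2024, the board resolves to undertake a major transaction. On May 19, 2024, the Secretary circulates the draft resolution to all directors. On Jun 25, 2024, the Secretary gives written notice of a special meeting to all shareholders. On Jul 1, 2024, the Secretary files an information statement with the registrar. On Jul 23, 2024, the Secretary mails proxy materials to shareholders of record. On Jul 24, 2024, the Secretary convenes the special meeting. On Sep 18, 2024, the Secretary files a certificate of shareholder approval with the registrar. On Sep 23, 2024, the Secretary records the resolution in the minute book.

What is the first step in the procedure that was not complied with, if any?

None — every step was satisfied

Step 1: 7 days after May 13, 2024 (when the board resolution is passed) is May 20, 2024; May 19, 2024 is within that limit.
Step 2: the earliest permitted date is 25 days after May 29, 2024 (end of the 10-day comment period, which began when the draft resolution is circulated on May 19, 2024), i.e. Jun 23, 2024; Jun 25, 2024 is on or after that date.
Step 3: the earliest permitted date is 23 days after May 19, 2024 (when the draft resolution is circulated), i.e. Jun 11, 2024; Jul 1, 2024 is on or after that date.
Step 4: the earliest permitted date is 21 days after Jul 1, 2024 (when the information statement is filed), i.e. Jul 22, 2024; done Jul 23, 2024, after the minimum wait.
Step 5: 5 days after Jul 23, 2024 (when the proxy materials are mailed) is Jul 28, 2024; Jul 24, 2024 is within that limit.
Step 6: the window is 14–58 days after Jul 23, 2024 (when the proxy materials are mailed), so Aug 6, 2024 through Sep 19, 2024; done Sep 18, 2024, which is between those dates.
Step 7: 7 days after Sep 18, 2024 (when the certificate of approval is filed) is Sep 25, 2024; completed Sep 23, 2024, before the deadline.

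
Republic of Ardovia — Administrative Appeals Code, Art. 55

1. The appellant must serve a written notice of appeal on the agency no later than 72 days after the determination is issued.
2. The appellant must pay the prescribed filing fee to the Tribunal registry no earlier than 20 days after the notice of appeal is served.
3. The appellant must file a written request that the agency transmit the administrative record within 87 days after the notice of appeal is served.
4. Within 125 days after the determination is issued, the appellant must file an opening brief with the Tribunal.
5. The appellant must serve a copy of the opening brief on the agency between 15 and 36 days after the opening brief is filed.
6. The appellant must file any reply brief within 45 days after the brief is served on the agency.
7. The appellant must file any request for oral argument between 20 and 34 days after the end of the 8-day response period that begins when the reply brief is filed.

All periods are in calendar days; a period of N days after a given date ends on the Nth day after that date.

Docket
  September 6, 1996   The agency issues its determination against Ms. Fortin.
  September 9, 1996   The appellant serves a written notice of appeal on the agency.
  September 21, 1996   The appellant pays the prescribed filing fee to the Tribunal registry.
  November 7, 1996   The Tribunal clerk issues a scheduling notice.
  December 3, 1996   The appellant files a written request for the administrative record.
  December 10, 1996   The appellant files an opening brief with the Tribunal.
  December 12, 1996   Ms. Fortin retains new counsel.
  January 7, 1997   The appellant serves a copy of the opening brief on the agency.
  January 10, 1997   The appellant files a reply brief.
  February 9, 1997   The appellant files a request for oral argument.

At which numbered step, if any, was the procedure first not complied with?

Step 2

(1) due by September 6, 1996 + 72 days = November 17, 1996; completed September 9, 1996, before the deadline.
(2) permitted from September 9, 1996 + 20 days = September 29, 1996 onward; September 21, 1996 is 8 days before the earliest permitted date.
That is the first point of non-compliance.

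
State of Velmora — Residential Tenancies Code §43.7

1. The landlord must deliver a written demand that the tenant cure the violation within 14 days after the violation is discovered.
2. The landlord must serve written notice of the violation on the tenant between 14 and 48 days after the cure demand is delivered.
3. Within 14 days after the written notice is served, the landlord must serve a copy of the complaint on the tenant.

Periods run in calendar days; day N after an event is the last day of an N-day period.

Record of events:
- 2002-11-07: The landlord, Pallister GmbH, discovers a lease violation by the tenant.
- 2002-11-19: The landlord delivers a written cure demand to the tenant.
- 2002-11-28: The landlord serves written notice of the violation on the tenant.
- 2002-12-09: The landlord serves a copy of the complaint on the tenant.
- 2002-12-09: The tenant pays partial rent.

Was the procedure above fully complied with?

No

Step 1 — counting 14 days from 2002-11-07 (when the violation is discovered) gives a deadline of 2002-11-21; completed 2002-11-19, before the deadline.
Step 2 — 14 and 48 days from 2002-11-19 (when the cure demand is delivered) are 2002-12-03 and 2003-01-06 respectively; 2002-11-28 is 5 days too early.
The procedure was therefore not followed at step 2.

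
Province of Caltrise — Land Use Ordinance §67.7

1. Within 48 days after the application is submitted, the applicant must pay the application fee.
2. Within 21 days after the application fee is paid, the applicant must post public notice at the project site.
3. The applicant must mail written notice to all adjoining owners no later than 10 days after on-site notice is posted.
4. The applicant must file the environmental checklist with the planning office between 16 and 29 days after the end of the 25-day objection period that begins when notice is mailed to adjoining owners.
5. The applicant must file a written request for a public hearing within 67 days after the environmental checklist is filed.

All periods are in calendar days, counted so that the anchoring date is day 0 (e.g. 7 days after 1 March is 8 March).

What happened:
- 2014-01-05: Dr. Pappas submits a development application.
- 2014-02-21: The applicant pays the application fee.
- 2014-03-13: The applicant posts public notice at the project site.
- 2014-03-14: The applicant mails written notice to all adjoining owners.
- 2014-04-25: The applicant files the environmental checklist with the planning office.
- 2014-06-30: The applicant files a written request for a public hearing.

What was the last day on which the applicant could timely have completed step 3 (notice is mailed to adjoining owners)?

2014-03-23

Step 3 runs from 2014-03-13, when on-site notice is posted. 10 days after 2014-03-13 is 2014-03-23.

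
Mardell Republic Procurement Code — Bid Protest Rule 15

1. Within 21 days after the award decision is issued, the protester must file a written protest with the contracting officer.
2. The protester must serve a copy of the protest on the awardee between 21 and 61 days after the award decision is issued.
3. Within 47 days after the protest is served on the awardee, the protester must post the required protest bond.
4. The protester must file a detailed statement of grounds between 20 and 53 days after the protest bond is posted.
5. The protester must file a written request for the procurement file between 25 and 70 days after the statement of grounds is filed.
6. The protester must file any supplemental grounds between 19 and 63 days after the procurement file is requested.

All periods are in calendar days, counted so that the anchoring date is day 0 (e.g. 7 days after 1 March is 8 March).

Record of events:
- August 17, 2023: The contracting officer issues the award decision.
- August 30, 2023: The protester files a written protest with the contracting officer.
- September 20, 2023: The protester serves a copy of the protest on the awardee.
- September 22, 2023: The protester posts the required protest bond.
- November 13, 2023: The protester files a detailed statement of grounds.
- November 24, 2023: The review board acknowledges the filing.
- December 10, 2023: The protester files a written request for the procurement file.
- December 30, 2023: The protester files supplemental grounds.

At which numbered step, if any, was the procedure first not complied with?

(1) due by August 17, 2023 + 21 days = September 7, 2023; completed August 30, 2023, before the deadline.
(2) the permitted window runs from August 17, 2023 + 21 = September 7, 2023 to August 17, 2023 + 61 = October 17, 2023; done September 20, 2023 — within the window.
(3) due by September 20, 2023 + 47 days = November 6, 2023; done September 22, 2023 — timely.
(4) the permitted window runs from September 22, 2023 + 20 = October 12, 2023 to September 22, 2023 + 53 = November 14, 2023; done November 13, 2023, which is between those dates.
(5) the permitted window runs from November 13, 2023 + 25 = December 8, 2023 to November 13, 2023 + 70 = January 22, 2024; done December 10, 2023 — within the window.
(6) the permitted window runs from December 10, 2023 + 19 = December 29, 2023 to December 10, 2023 + 63 = February 11, 2024; done December 30, 2023 — within the window.

None — every step was satisfied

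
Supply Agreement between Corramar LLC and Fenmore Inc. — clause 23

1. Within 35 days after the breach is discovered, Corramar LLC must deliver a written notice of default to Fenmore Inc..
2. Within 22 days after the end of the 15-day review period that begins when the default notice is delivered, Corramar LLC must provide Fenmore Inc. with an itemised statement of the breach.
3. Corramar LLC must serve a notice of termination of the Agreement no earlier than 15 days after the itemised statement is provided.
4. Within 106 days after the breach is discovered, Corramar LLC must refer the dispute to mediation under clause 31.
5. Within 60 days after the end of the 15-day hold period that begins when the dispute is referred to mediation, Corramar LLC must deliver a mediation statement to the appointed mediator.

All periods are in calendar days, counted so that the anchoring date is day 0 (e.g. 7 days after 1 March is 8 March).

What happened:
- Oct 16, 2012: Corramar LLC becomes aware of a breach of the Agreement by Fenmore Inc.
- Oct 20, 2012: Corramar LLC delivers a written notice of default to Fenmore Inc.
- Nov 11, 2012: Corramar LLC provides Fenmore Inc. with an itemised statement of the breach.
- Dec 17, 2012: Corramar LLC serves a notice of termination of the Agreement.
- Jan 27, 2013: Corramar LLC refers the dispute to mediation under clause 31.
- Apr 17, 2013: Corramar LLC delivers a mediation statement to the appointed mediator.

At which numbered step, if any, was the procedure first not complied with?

Step 1 — counting 35 days from Oct 16, 2012 (when the breach is discovered) gives a deadline of Nov 20, 2012; Oct 20, 2012 is within that limit.
Step 2 — counting 22 days from Nov 4, 2012 (end of the 15-day review period, which began when the default notice is delivered on Oct 20, 2012) gives a deadline of Nov 26, 2012; completed Nov 11, 2012, before the deadline.
Step 3 — must wait 15 days from Nov 11, 2012 (when the itemised statement is provided), so not before Nov 26, 2012; Dec 17, 2012 is on or after that date.
Step 4 — counting 106 days from Oct 16, 2012 (when the breach is discovered) gives a deadline of Jan 30, 2013; completed Jan 27, 2013, before the deadline.
Step 5 — counting 60 days from Feb 11, 2013 (end of the 15-day hold period, which began when the dispute is referred to mediation on Jan 27, 2013) gives a deadline of Apr 12, 2013; Apr 17, 2013 misses that deadline by 5 days.
Later steps need not be reached.

Step 5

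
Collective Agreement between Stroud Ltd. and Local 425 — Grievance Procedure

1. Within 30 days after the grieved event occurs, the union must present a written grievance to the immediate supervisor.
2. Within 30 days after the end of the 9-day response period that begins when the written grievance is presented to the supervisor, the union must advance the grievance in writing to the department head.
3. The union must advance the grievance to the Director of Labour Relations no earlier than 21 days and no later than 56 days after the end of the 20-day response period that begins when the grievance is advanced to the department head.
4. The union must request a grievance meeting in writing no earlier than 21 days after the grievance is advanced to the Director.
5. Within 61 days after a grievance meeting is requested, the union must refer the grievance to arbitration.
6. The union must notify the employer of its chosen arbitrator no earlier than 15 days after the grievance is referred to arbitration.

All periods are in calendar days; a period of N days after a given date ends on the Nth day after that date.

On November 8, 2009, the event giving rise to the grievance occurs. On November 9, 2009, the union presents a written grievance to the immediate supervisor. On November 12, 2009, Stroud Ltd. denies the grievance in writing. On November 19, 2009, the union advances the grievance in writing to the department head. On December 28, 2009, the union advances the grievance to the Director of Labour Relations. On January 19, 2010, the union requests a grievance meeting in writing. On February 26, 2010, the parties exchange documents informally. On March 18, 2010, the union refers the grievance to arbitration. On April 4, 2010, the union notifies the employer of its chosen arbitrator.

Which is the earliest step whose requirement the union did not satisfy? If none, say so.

Step 3

Step 1 — counting 30 days from November 8, 2009 (when the grieved event occurs) gives a deadline of December 8, 2009; completed November 9, 2009, before the deadline.
Step 2 — counting 30 days from November 18, 2009 (end of the 9-day response period, which began when the written grievance is presented to the supervisor on November 9, 2009) gives a deadline of December 18, 2009; done November 19, 2009 — timely.
Step 3 — 21 and 56 days from December 9, 2009 (end of the 20-day response period, which began when the grievance is advanced to the department head on November 19, 2009) are December 30, 2009 and February 3, 2010 respectively; December 28, 2009 is 2 days too early.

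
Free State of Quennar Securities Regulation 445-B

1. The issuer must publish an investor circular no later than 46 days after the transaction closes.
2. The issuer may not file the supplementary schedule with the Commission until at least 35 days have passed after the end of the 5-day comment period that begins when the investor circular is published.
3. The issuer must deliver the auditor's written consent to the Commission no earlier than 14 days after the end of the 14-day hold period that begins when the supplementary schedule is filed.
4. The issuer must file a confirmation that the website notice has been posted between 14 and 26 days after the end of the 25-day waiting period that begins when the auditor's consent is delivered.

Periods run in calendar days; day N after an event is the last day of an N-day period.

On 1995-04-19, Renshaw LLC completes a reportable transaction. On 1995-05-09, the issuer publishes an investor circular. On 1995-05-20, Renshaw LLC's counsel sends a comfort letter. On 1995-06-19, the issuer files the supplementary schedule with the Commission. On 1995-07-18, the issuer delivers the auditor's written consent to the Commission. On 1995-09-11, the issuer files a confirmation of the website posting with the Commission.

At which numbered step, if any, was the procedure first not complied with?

Step 1: 46 days after 1995-04-19 (when the transaction closes) is 1995-06-04; done 1995-05-09 — timely.
Step 2: the earliest permitted date is 35 days after 1995-05-14 (end of the 5-day comment period, which began when the investor circular is published on 1995-05-09), i.e. 1995-06-18; done 1995-06-19 — permitted.
Step 3: the earliest permitted date is 14 days after 1995-07-03 (end of the 14-day hold period, which began when the supplementary schedule is filed on 1995-06-19), i.e. 1995-07-17; done 1995-07-18 — permitted.
Step 4: the window is 14–26 days after 1995-08-12 (end of the 25-day waiting period, which began when the auditor's consent is delivered on 1995-07-18), so 1995-08-26 through 1995-09-07; done 1995-09-11 — 4 days after the window closed.

Step 4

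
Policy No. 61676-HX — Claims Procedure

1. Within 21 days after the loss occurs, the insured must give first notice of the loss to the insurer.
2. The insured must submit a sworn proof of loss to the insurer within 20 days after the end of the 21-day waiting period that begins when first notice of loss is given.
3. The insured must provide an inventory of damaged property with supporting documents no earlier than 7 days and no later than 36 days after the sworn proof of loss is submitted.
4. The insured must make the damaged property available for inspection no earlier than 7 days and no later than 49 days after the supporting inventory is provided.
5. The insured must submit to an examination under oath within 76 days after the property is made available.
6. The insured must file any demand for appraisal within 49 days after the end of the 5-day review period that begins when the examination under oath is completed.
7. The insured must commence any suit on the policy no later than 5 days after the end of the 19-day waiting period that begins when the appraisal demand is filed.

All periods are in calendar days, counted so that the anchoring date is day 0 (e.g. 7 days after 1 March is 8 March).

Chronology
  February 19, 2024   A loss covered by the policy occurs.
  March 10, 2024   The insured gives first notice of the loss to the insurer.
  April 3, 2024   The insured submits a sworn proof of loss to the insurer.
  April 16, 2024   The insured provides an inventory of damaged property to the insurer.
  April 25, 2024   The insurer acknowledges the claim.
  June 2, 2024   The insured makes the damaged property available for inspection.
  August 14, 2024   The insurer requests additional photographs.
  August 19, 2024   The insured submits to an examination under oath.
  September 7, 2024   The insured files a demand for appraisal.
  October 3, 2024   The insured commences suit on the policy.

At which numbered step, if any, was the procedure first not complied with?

Step 5

(1) due by February 19, 2024 + 21 days = March 11, 2024; completed March 10, 2024, before the deadline.
(2) due by March 31, 2024 + 20 days = April 20, 2024; completed April 3, 2024, before the deadline.
(3) the permitted window runs from April 3, 2024 + 7 = April 10, 2024 to April 3, 2024 + 36 = May 9, 2024; done April 16, 2024, which is between those dates.
(4) the permitted window runs from April 16, 2024 + 7 = April 23, 2024 to April 16, 2024 + 49 = June 4, 2024; done June 2, 2024 — within the window.
(5) due by June 2, 2024 + 76 days = August 17, 2024; done August 19, 2024 — 2 days late.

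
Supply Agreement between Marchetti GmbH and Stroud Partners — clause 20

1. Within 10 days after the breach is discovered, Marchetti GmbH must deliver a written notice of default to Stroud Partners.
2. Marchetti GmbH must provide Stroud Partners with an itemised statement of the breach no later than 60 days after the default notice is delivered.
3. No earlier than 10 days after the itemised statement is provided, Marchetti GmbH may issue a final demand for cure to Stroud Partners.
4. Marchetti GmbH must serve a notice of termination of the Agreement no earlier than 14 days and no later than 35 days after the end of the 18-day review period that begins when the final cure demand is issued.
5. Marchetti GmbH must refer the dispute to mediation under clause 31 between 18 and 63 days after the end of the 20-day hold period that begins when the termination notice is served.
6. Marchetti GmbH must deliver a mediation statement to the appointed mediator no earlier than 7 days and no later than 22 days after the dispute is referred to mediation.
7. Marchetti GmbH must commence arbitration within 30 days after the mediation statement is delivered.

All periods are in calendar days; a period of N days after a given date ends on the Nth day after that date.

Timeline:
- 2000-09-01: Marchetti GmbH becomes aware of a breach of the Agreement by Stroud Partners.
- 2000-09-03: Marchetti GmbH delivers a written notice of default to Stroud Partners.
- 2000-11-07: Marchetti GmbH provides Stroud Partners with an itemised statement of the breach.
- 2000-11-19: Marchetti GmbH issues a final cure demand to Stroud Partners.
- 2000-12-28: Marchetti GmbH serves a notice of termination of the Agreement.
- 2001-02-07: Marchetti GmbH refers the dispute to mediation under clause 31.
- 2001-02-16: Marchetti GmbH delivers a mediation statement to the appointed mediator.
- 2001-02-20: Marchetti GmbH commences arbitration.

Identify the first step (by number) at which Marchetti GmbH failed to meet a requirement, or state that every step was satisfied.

Step 2

(1) due by 2000-09-01 + 10 days = 2000-09-11; 2000-09-03 is within that limit.
(2) due by 2000-09-03 + 60 days = 2000-11-02; not done until 2000-11-07, 5 days after the deadline.
Later steps need not be reached.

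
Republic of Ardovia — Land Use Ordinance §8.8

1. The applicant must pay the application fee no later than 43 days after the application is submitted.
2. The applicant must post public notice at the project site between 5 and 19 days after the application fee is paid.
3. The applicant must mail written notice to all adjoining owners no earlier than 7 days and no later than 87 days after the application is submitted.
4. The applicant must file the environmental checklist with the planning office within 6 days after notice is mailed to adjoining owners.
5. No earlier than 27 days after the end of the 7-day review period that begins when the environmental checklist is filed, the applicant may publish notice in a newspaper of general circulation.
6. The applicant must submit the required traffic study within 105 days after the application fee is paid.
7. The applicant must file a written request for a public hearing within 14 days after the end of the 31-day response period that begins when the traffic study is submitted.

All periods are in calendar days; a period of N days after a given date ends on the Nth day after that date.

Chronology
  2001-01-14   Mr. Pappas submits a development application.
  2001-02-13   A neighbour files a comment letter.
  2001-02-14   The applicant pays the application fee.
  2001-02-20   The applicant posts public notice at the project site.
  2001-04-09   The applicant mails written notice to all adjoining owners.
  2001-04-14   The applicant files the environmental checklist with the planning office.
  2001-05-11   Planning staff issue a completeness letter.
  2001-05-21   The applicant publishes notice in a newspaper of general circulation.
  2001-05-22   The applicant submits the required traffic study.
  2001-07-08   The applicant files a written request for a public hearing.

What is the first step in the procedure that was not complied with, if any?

Step 1: 43 days after 2001-01-14 (when the application is submitted) is 2001-02-26; done 2001-02-14 — timely.
Step 2: the window is 5–19 days after 2001-02-14 (when the application fee is paid), so 2001-02-19 through 2001-03-05; done 2001-02-20 — within the window.
Step 3: the window is 7–87 days after 2001-01-14 (when the application is submitted), so 2001-01-21 through 2001-04-11; done 2001-04-09 — within the window.
Step 4: 6 days after 2001-04-09 (when notice is mailed to adjoining owners) is 2001-04-15; 2001-04-14 is within that limit.
Step 5: the earliest permitted date is 27 days after 2001-04-21 (end of the 7-day review period, which began when the environmental checklist is filed on 2001-04-14), i.e. 2001-05-18; done 2001-05-21 — permitted.
Step 6: 105 days after 2001-02-14 (when the application fee is paid) is 2001-05-30; completed 2001-05-22, before the deadline.
Step 7: 14 days after 2001-06-22 (end of the 31-day response period, which began when the traffic study is submitted on 2001-05-22) is 2001-07-06; done 2001-07-08 — 2 days late.
No need to go further; step 7 was not satisfied.

Step 7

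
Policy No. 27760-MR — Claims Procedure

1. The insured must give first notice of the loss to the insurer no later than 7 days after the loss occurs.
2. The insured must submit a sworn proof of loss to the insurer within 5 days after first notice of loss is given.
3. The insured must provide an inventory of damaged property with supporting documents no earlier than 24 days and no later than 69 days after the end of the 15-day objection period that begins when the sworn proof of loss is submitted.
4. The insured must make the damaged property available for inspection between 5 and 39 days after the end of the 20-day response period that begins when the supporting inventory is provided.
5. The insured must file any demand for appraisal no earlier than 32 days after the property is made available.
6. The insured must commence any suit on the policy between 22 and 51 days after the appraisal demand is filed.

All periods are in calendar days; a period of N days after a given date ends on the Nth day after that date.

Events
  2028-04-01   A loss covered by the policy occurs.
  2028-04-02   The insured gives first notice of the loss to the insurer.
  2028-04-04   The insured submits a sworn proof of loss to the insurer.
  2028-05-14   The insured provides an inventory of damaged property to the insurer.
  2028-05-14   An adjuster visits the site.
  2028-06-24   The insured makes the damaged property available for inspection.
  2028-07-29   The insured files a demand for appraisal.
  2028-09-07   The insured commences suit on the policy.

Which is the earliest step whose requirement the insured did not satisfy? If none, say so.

None — every step was satisfied

Step 1: 7 days after 2028-04-01 (when the loss occurs) is 2028-04-08; completed 2028-04-02, before the deadline.
Step 2: 5 days after 2028-04-02 (when first notice of loss is given) is 2028-04-07; done 2028-04-04 — timely.
Step 3: the window is 24–69 days after 2028-04-19 (end of the 15-day objection period, which began when the sworn proof of loss is submitted on 2028-04-04), so 2028-05-13 through 2028-06-27; done 2028-05-14, which is between those dates.
Step 4: the window is 5–39 days after 2028-06-03 (end of the 20-day response period, which began when the supporting inventory is provided on 2028-05-14), so 2028-06-08 through 2028-07-12; done 2028-06-24 — within the window.
Step 5: the earliest permitted date is 32 days after 2028-06-24 (when the property is made available), i.e. 2028-07-26; 2028-07-29 is on or after that date.
Step 6: the window is 22–51 days after 2028-07-29 (when the appraisal demand is filed), so 2028-08-20 through 2028-09-18; done 2028-09-07 — within the window.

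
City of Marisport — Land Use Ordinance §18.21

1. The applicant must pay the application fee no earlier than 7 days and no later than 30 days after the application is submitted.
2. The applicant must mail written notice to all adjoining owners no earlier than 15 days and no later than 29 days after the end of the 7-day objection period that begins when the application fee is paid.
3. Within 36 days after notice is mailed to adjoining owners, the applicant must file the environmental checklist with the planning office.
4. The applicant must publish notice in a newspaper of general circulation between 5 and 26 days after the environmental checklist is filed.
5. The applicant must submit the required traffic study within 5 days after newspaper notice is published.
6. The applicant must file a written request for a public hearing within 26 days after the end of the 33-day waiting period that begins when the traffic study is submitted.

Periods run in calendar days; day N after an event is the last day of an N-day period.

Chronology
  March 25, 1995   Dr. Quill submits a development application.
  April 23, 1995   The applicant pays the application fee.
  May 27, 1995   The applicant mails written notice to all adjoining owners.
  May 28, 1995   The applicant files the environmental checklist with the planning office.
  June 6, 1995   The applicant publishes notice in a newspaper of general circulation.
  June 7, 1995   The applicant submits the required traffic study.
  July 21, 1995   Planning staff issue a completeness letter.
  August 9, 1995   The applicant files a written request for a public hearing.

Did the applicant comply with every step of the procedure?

Step 1 — 7 and 30 days from March 25, 1995 (when the application is submitted) are April 1, 1995 and April 24, 1995 respectively; April 23, 1995 falls inside that range.
Step 2 — 15 and 29 days from April 30, 1995 (end of the 7-day objection period, which began when the application fee is paid on April 23, 1995) are May 15, 1995 and May 29, 1995 respectively; done May 27, 1995, which is between those dates.
Step 3 — counting 36 days from May 27, 1995 (when notice is mailed to adjoining owners) gives a deadline of July 2, 1995; done May 28, 1995 — timely.
Step 4 — 5 and 26 days from May 28, 1995 (when the environmental checklist is filed) are June 2, 1995 and June 23, 1995 respectively; June 6, 1995 falls inside that range.
Step 5 — counting 5 days from June 6, 1995 (when newspaper notice is published) gives a deadline of June 11, 1995; done June 7, 1995 — timely.
Step 6 — counting 26 days from July 10, 1995 (end of the 33-day waiting period, which began when the traffic study is submitted on June 7, 1995) gives a deadline of August 5, 1995; done August 9, 1995 — 4 days late.
Later steps need not be reached.

No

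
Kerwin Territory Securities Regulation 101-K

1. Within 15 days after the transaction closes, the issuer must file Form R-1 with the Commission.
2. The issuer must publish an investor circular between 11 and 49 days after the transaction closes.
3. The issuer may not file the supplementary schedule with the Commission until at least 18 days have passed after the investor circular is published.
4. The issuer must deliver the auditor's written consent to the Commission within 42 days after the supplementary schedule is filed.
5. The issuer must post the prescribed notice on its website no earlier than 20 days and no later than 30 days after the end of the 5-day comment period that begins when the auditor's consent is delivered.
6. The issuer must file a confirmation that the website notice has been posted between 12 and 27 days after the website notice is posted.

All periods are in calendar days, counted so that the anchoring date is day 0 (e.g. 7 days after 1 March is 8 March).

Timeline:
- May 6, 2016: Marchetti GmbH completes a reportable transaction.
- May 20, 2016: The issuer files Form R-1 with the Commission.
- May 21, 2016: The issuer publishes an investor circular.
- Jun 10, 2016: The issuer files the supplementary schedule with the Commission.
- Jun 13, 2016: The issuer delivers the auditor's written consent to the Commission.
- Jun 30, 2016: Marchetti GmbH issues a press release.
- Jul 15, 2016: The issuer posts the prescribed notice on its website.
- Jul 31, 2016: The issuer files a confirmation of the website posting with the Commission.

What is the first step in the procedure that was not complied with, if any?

None — every step was satisfied

Step 1: 15 days after May 6, 2016 (when the transaction closes) is May 21, 2016; completed May 20, 2016, before the deadline.
Step 2: the window is 11–49 days after May 6, 2016 (when the transaction closes), so May 17, 2016 through Jun 24, 2016; May 21, 2016 falls inside that range.
Step 3: the earliest permitted date is 18 days after May 21, 2016 (when the investor circular is published), i.e. Jun 8, 2016; done Jun 10, 2016, after the minimum wait.
Step 4: 42 days after Jun 10, 2016 (when the supplementary schedule is filed) is Jul 22, 2016; completed Jun 13, 2016, before the deadline.
Step 5: the window is 20–30 days after Jun 18, 2016 (end of the 5-day comment period, which began when the auditor's consent is delivered on Jun 13, 2016), so Jul 8, 2016 through Jul 18, 2016; Jul 15, 2016 falls inside that range.
Step 6: the window is 12–27 days after Jul 15, 2016 (when the website notice is posted), so Jul 27, 2016 through Aug 11, 2016; done Jul 31, 2016, which is between those dates.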